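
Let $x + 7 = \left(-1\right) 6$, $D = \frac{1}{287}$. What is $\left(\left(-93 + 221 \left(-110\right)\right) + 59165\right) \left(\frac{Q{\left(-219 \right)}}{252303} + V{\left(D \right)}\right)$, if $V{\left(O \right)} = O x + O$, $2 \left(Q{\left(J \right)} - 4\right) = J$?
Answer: $- \frac{15185603407}{10344423} \approx -1468.0$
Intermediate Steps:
$D = \frac{1}{287} \approx 0.0034843$
$x = -13$ ($x = -7 - 6 = -13$)
$Q{\left(J \right)} = 4 + \frac{J}{2}$
$V{\left(O \right)} = - 12 O$ ($V{\left(O \right)} = O \left(-13\right) + O = - 13 O + O = - 12 O$)
$\left(\left(-93 + 221 \left(-110\right)\right) + 59165\right) \left(\frac{Q{\left(-219 \right)}}{252303} + V{\left(D \right)}\right) = \left(\left(-93 + 221 \left(-110\right)\right) + 59165\right) \left(\frac{4 + \frac{1}{2} \left(-219\right)}{252303} - \frac{12}{287}\right) = \left(\left(-93 - 24310\right) + 59165\right) \left(\left(4 - \frac{219}{2}\right) \frac{1}{252303} - \frac{12}{287}\right) = \left(-24403 + 59165\right) \left(\left(- \frac{211}{2}\right) \frac{1}{252303} - \frac{12}{287}\right) = 34762 \left(- \frac{211}{504606} - \frac{12}{287}\right) = 34762 \left(- \frac{6115829}{144821922}\right) = - \frac{15185603407}{10344423}$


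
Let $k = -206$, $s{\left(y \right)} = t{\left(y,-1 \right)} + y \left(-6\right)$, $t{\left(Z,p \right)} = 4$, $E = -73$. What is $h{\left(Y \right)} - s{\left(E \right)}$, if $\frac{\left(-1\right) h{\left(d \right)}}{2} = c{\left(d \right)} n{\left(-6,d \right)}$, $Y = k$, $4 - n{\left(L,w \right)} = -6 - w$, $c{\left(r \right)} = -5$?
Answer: $-2402$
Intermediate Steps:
$s{\left(y \right)} = 4 - 6 y$ ($s{\left(y \right)} = 4 + y \left(-6\right) = 4 - 6 y$)
$n{\left(L,w \right)} = 10 + w$ ($n{\left(L,w \right)} = 4 - \left(-6 - w\right) = 4 + \left(6 + w\right) = 10 + w$)
$Y = -206$
$h{\left(d \right)} = 100 + 10 d$ ($h{\left(d \right)} = - 2 \left(- 5 \left(10 + d\right)\right) = - 2 \left(-50 - 5 d\right) = 100 + 10 d$)
$h{\left(Y \right)} - s{\left(E \right)} = \left(100 + 10 \left(-206\right)\right) - \left(4 - -438\right) = \left(100 - 2060\right) - \left(4 + 438\right) = -1960 - 442 = -2402$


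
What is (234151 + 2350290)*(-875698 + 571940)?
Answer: -785044629278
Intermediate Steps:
(234151 + 2350290)*(-875698 + 571940) = 2584441*(-303758) = -785044629278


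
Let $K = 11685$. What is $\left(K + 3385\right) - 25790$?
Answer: $-10720$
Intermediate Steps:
$\left(K + 3385\right) - 25790 = \left(11685 + 3385\right) - 25790 = 15070 - 25790 = -10720$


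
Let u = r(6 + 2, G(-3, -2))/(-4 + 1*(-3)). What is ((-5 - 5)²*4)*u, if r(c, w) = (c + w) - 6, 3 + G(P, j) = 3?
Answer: -800/7 ≈ -114.29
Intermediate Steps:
G(P, j) = 0 (G(P, j) = -3 + 3 = 0)
r(c, w) = -6 + c + w
u = -2/7 (u = (-6 + (6 + 2) + 0)/(-4 + 1*(-3)) = (-6 + 8 + 0)/(-4 - 3) = 2/(-7) = 2*(-⅐) = -2/7 ≈ -0.28571)
((-5 - 5)²*4)*u = ((-5 - 5)²*4)*(-2/7) = ((-10)²*4)*(-2/7) = (100*4)*(-2/7) = 400*(-2/7) = -800/7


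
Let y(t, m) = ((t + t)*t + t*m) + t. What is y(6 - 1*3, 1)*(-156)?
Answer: -3744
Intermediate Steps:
y(t, m) = t + 2*t² + m*t (y(t, m) = ((2*t)*t + m*t) + t = (2*t² + m*t) + t = t + 2*t² + m*t)
y(6 - 1*3, 1)*(-156) = ((6 - 1*3)*(1 + 1 + 2*(6 - 1*3)))*(-156) = ((6 - 3)*(1 + 1 + 2*(6 - 3)))*(-156) = (3*(1 + 1 + 2*3))*(-156) = (3*(1 + 1 + 6))*(-156) = (3*8)*(-156) = 24*(-156) = -3744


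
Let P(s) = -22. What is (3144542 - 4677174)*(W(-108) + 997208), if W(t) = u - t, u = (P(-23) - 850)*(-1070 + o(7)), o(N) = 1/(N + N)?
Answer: -20709009411392/7 ≈ -2.9584e+12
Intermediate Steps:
o(N) = 1/(2*N)
u = 6530844/7 (u = (-22 - 850)*(-1070 + (½)/7) = -872*(-1070 + (½)*(⅐)) = -872*(-1070 + 1/14) = -872*(-14979/14) = 6530844/7 ≈ 9.3298e+5)
W(t) = 6530844/7 - t
(3144542 - 4677174)*(W(-108) + 997208) = (3144542 - 4677174)*((6530844/7 - 1*(-108)) + 997208) = -1532632*((6530844/7 + 108) + 997208) = -1532632*(6531600/7 + 997208) = -1532632*13512056/7 = -20709009411392/7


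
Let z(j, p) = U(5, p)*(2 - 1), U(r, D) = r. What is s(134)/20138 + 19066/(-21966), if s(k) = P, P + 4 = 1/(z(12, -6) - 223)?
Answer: -41860258931/48216292572 ≈ -0.86818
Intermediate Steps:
z(j, p) = 5 (z(j, p) = 5*(2 - 1) = 5*1 = 5)
P = -873/218 (P = -4 + 1/(5 - 223) = -4 + 1/(-218) = -4 - 1/218 = -873/218 ≈ -4.0046)
s(k) = -873/218
s(134)/20138 + 19066/(-21966) = -873/218/20138 + 19066/(-21966) = -873/218*1/20138 + 19066*(-1/21966) = -873/4390084 - 9533/10983 = -41860258931/48216292572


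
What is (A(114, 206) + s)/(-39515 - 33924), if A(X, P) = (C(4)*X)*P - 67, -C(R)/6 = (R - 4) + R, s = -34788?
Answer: 598471/73439 ≈ 8.1492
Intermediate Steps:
C(R) = 24 - 12*R (C(R) = -6*((R - 4) + R) = -6*((-4 + R) + R) = -6*(-4 + 2*R) = 24 - 12*R)
A(X, P) = -67 - 24*P*X (A(X, P) = ((24 - 12*4)*X)*P - 67 = ((24 - 48)*X)*P - 67 = (-24*X)*P - 67 = -24*P*X - 67 = -67 - 24*P*X)
(A(114, 206) + s)/(-39515 - 33924) = ((-67 - 24*206*114) - 34788)/(-39515 - 33924) = ((-67 - 563616) - 34788)/(-73439) = (-563683 - 34788)*(-1/73439) = -598471*(-1/73439) = 598471/73439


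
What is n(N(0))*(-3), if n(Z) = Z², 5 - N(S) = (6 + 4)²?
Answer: -27075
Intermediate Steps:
N(S) = -95 (N(S) = 5 - (6 + 4)² = 5 - 1*10² = 5 - 1*100 = 5 - 100 = -95)
n(N(0))*(-3) = (-95)²*(-3) = 9025*(-3) = -27075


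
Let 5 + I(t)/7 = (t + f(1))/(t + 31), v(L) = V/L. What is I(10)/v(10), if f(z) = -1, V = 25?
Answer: -2744/205 ≈ -13.385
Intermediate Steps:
v(L) = 25/L
I(t) = -35 + 7*(-1 + t)/(31 + t) (I(t) = -35 + 7*((t - 1)/(t + 31)) = -35 + 7*((-1 + t)/(31 + t)) = -35 + 7*(-1 + t)/(31 + t))
I(10)/v(10) = (28*(-39 - 1*10)/(31 + 10))/((25/10)) = (28*(-39 - 10)/41)/((25*(⅒))) = (28*(1/41)*(-49))/(5/2) = -1372/41*⅖ = -2744/205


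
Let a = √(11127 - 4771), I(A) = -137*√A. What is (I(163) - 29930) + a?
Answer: -29930 - 137*√163 + 2*√1589 ≈ -31599.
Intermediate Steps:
a = 2*√1589 (a = √6356 = 2*√1589 ≈ 79.724)
(I(163) - 29930) + a = (-137*√163 - 29930) + 2*√1589 = (-29930 - 137*√163) + 2*√1589 = -29930 - 137*√163 + 2*√1589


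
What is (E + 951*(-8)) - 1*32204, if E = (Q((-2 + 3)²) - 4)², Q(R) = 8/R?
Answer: -39796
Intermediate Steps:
E = 16 (E = (8/((-2 + 3)²) - 4)² = (8/(1²) - 4)² = (8/1 - 4)² = (8*1 - 4)² = (8 - 4)² = 4² = 16)
(E + 951*(-8)) - 1*32204 = (16 + 951*(-8)) - 1*32204 = (16 - 7608) - 32204 = -7592 - 32204 = -39796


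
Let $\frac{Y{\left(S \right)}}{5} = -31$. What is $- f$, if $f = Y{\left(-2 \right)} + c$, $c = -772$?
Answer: $927$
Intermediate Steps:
$Y{\left(S \right)} = -155$ ($Y{\left(S \right)} = 5 \left(-31\right) = -155$)
$f = -927$ ($f = -155 - 772 = -927$)
$- f = \left(-1\right) \left(-927\right) = 927$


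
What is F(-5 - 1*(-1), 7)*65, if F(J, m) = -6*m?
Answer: -2730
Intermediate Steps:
F(-5 - 1*(-1), 7)*65 = -6*7*65 = -42*65 = -2730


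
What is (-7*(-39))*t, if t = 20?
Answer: 5460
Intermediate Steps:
(-7*(-39))*t = -7*(-39)*20 = 273*20 = 5460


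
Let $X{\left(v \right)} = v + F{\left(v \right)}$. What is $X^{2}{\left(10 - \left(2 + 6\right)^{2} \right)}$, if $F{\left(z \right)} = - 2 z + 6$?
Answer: $3600$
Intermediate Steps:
$F{\left(z \right)} = 6 - 2 z$
$X{\left(v \right)} = 6 - v$ ($X{\left(v \right)} = v - \left(-6 + 2 v\right) = 6 - v$)
$X^{2}{\left(10 - \left(2 + 6\right)^{2} \right)} = \left(6 - \left(10 - \left(2 + 6\right)^{2}\right)\right)^{2} = \left(6 - \left(10 - 8^{2}\right)\right)^{2} = \left(6 - \left(10 - 64\right)\right)^{2} = \left(6 - -54\right)^{2} = \left(6 + 54\right)^{2} = 60^{2} = 3600$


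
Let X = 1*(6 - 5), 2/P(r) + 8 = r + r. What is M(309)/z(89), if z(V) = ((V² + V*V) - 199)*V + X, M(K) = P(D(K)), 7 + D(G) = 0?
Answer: -1/15314508 ≈ -6.5298e-8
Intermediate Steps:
D(G) = -7 (D(G) = -7 + 0 = -7)
P(r) = 2/(-8 + 2*r) (P(r) = 2/(-8 + (r + r)) = 2/(-8 + 2*r))
M(K) = -1/11 (M(K) = 1/(-4 - 7) = 1/(-11) = -1/11)
X = 1 (X = 1*1 = 1)
z(V) = 1 + V*(-199 + 2*V²) (z(V) = ((V² + V*V) - 199)*V + 1 = ((V² + V²) - 199)*V + 1 = (2*V² - 199)*V + 1 = (-199 + 2*V²)*V + 1 = V*(-199 + 2*V²) + 1 = 1 + V*(-199 + 2*V²))
M(309)/z(89) = -1/(11*(1 - 199*89 + 2*89³)) = -1/(11*(1 - 17711 + 2*704969)) = -1/(11*(1 - 17711 + 1409938)) = -1/11/1392228 = -1/11*1/1392228 = -1/15314508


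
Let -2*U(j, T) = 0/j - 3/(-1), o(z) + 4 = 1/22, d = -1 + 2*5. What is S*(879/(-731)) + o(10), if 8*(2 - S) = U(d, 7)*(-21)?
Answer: -209037/128656 ≈ -1.6248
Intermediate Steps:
d = 9 (d = -1 + 10 = 9)
o(z) = -87/22 (o(z) = -4 + 1/22 = -87/22)
U(j, T) = -3/2 (U(j, T) = -(0/j - 3/(-1))/2 = -(0 - 3*(-1))/2 = -(0 + 3)/2 = -½*3 = -3/2)
S = -31/16 (S = 2 - (-3)*(-21)/16 = 2 - ⅛*63/2 = 2 - 63/16 = -31/16 ≈ -1.9375)
S*(879/(-731)) + o(10) = -27249/(16*(-731)) - 87/22 = -27249*(-1)/(16*731) - 87/22 = -31/16*(-879/731) - 87/22 = 27249/11696 - 87/22 = -209037/128656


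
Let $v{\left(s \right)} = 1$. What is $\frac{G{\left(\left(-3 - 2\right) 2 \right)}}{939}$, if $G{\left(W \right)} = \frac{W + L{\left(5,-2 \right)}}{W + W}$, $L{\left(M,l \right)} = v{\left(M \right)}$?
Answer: $\frac{3}{6260} \approx 0.00047923$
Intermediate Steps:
$L{\left(M,l \right)} = 1$
$G{\left(W \right)} = \frac{1 + W}{2 W}$ ($G{\left(W \right)} = \frac{W + 1}{W + W} = \frac{1 + W}{2 W}$)
$\frac{G{\left(\left(-3 - 2\right) 2 \right)}}{939} = \frac{\frac{1}{2} \frac{1}{\left(-3 - 2\right) 2} \left(1 + \left(-3 - 2\right) 2\right)}{939} = \frac{1 - 10}{2 \left(\left(-5\right) 2\right)} \frac{1}{939} = \frac{1 - 10}{2 \left(-10\right)} \frac{1}{939} = \frac{1}{2} \left(- \frac{1}{10}\right) \left(-9\right) \frac{1}{939} = \frac{9}{20} \cdot \frac{1}{939} = \frac{3}{6260}$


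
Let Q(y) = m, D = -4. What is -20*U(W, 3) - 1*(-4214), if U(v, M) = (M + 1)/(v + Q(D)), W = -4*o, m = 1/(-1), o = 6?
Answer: 21086/5 ≈ 4217.2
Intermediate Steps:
m = -1
Q(y) = -1
W = -24 (W = -4*6 = -24)
U(v, M) = (1 + M)/(-1 + v) (U(v, M) = (M + 1)/(v - 1) = (1 + M)/(-1 + v))
-20*U(W, 3) - 1*(-4214) = -20*(1 + 3)/(-1 - 24) - 1*(-4214) = -20*4/(-25) + 4214 = -(-4)*4/5 + 4214 = -20*(-4/25) + 4214 = 16/5 + 4214 = 21086/5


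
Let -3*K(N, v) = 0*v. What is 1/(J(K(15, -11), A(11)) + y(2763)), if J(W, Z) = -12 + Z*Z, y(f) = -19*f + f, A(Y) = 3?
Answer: -1/49737 ≈ -2.0106e-5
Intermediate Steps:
K(N, v) = 0 (K(N, v) = -0*v = -⅓*0 = 0)
y(f) = -18*f
J(W, Z) = -12 + Z²
1/(J(K(15, -11), A(11)) + y(2763)) = 1/((-12 + 3²) - 18*2763) = 1/((-12 + 9) - 49734) = 1/(-3 - 49734) = 1/(-49737) = -1/49737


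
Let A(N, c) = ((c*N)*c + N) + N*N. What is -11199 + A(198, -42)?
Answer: 377475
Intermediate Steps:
A(N, c) = N + N² + N*c² (A(N, c) = ((N*c)*c + N) + N² = (N*c² + N) + N² = (N + N*c²) + N² = N + N² + N*c²)
-11199 + A(198, -42) = -11199 + 198*(1 + 198 + (-42)²) = -11199 + 198*(1 + 198 + 1764) = -11199 + 198*1963 = -11199 + 388674 = 377475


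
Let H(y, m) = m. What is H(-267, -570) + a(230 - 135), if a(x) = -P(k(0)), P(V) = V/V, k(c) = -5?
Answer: -571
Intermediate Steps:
P(V) = 1
a(x) = -1 (a(x) = -1*1 = -1)
H(-267, -570) + a(230 - 135) = -570 - 1 = -571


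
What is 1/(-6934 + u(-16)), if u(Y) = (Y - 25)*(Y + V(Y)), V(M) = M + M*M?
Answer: -1/16118 ≈ -6.2042e-5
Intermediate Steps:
V(M) = M + M²
u(Y) = (-25 + Y)*(Y + Y*(1 + Y)) (u(Y) = (Y - 25)*(Y + Y*(1 + Y)) = (-25 + Y)*(Y + Y*(1 + Y)))
1/(-6934 + u(-16)) = 1/(-6934 - 16*(-50 + (-16)² - 23*(-16))) = 1/(-6934 - 16*(-50 + 256 + 368)) = 1/(-6934 - 16*574) = 1/(-6934 - 9184) = 1/(-16118) = -1/16118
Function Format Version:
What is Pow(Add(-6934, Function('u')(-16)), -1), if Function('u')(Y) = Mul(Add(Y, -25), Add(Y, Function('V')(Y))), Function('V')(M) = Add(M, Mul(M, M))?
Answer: Rational(-1, 16118) ≈ -6.2042e-5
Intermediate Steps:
Function('V')(M) = Add(M, Pow(M, 2))
Function('u')(Y) = Mul(Add(-25, Y), Add(Y, Mul(Y, Add(1, Y)))) (Function('u')(Y) = Mul(Add(Y, -25), Add(Y, Mul(Y, Add(1, Y)))) = Mul(Add(-25, Y), Add(Y, Mul(Y, Add(1, Y)))))
Pow(Add(-6934, Function('u')(-16)), -1) = Pow(Add(-6934, Mul(-16, Add(-50, Pow(-16, 2), Mul(-23, -16)))), -1) = Pow(Add(-6934, Mul(-16, Add(-50, 256, 368))), -1) = Pow(Add(-6934, Mul(-16, 574)), -1) = Pow(Add(-6934, -9184), -1) = Pow(-16118, -1) = Rational(-1, 16118)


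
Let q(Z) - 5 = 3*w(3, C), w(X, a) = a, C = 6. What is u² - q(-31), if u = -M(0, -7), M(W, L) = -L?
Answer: 26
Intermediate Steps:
u = -7 (u = -(-1)*(-7) = -1*7 = -7)
q(Z) = 23 (q(Z) = 5 + 3*6 = 5 + 18 = 23)
u² - q(-31) = (-7)² - 1*23 = 49 - 23 = 26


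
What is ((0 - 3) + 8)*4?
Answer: 20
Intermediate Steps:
((0 - 3) + 8)*4 = (-3 + 8)*4 = 5*4 = 20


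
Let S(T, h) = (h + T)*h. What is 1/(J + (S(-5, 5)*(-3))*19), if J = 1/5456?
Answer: 5456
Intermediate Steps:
J = 1/5456 ≈ 0.00018328
S(T, h) = h*(T + h) (S(T, h) = (T + h)*h = h*(T + h))
1/(J + (S(-5, 5)*(-3))*19) = 1/(1/5456 + ((5*(-5 + 5))*(-3))*19) = 1/(1/5456 + ((5*0)*(-3))*19) = 1/(1/5456 + (0*(-3))*19) = 1/(1/5456 + 0*19) = 1/(1/5456 + 0) = 1/(1/5456) = 5456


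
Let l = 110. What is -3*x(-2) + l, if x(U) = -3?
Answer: 119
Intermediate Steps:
-3*x(-2) + l = -3*(-3) + 110 = 9 + 110 = 119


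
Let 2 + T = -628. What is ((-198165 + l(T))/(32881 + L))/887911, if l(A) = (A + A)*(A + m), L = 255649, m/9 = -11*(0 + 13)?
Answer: 443451/51237792166 ≈ 8.6548e-6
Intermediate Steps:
T = -630 (T = -2 - 628 = -630)
m = -1287 (m = 9*(-11*(0 + 13)) = 9*(-11*13) = 9*(-143) = -1287)
l(A) = 2*A*(-1287 + A) (l(A) = (A + A)*(A - 1287) = (2*A)*(-1287 + A) = 2*A*(-1287 + A))
((-198165 + l(T))/(32881 + L))/887911 = ((-198165 + 2*(-630)*(-1287 - 630))/(32881 + 255649))/887911 = ((-198165 + 2*(-630)*(-1917))/288530)*(1/887911) = ((-198165 + 2415420)*(1/288530))*(1/887911) = (2217255*(1/288530))*(1/887911) = (443451/57706)*(1/887911) = 443451/51237792166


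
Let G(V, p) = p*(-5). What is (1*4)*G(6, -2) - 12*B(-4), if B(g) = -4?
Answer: 88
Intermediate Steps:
G(V, p) = -5*p
(1*4)*G(6, -2) - 12*B(-4) = (1*4)*(-5*(-2)) - 12*(-4) = 4*10 + 48 = 40 + 48 = 88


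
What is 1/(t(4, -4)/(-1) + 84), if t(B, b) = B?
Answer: 1/80 ≈ 0.012500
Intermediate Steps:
1/(t(4, -4)/(-1) + 84) = 1/(4/(-1) + 84) = 1/(-1*4 + 84) = 1/(-4 + 84) = 1/80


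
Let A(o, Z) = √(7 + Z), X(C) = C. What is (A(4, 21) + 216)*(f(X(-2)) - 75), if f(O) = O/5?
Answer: -81432/5 - 754*√7/5 ≈ -16685.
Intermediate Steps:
f(O) = O/5 (f(O) = O*(⅕) = O/5)
(A(4, 21) + 216)*(f(X(-2)) - 75) = (√(7 + 21) + 216)*((⅕)*(-2) - 75) = (√28 + 216)*(-⅖ - 75) = (2*√7 + 216)*(-377/5) = (216 + 2*√7)*(-377/5) = -81432/5 - 754*√7/5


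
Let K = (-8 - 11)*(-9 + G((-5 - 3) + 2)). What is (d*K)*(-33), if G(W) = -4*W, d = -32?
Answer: -300960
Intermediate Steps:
K = -285 (K = (-8 - 11)*(-9 - 4*((-5 - 3) + 2)) = -19*(-9 - 4*(-8 + 2)) = -19*(-9 - 4*(-6)) = -19*(-9 + 24) = -19*15 = -285)
(d*K)*(-33) = -32*(-285)*(-33) = 9120*(-33) = -300960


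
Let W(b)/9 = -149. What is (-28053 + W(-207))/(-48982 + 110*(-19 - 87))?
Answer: 1633/3369 ≈ 0.48471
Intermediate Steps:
W(b) = -1341 (W(b) = 9*(-149) = -1341)
(-28053 + W(-207))/(-48982 + 110*(-19 - 87)) = (-28053 - 1341)/(-48982 + 110*(-19 - 87)) = -29394/(-48982 + 110*(-106)) = -29394/(-48982 - 11660) = -29394/(-60642) = -29394*(-1/60642) = 1633/3369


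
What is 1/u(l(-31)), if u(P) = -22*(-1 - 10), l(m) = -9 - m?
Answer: 1/242 ≈ 0.0041322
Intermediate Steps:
u(P) = 242 (u(P) = -22*(-11) = 242)
1/u(l(-31)) = 1/242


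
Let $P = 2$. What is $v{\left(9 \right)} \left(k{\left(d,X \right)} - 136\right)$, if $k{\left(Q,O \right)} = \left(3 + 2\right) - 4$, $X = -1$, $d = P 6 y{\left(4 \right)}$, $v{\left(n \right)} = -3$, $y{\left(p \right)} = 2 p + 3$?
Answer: $405$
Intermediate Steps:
$y{\left(p \right)} = 3 + 2 p$
$d = 132$ ($d = 2 \cdot 6 \left(3 + 2 \cdot 4\right) = 12 \left(3 + 8\right) = 12 \cdot 11 = 132$)
$k{\left(Q,O \right)} = 1$ ($k{\left(Q,O \right)} = 5 - 4 = 1$)
$v{\left(9 \right)} \left(k{\left(d,X \right)} - 136\right) = - 3 \left(1 - 136\right) = \left(-3\right) \left(-135\right) = 405$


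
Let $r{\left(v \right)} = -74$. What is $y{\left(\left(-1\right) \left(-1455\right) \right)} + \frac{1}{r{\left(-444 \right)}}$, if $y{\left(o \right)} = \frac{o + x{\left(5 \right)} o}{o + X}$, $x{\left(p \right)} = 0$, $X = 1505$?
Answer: $\frac{283}{592} \approx 0.47804$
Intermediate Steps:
$y{\left(o \right)} = \frac{o}{1505 + o}$ ($y{\left(o \right)} = \frac{o + 0 o}{o + 1505} = \frac{o + 0}{1505 + o} = \frac{o}{1505 + o}$)
$y{\left(\left(-1\right) \left(-1455\right) \right)} + \frac{1}{r{\left(-444 \right)}} = \frac{\left(-1\right) \left(-1455\right)}{1505 - -1455} + \frac{1}{-74} = \frac{1455}{1505 + 1455} - \frac{1}{74} = \frac{1455}{2960} - \frac{1}{74} = 1455 \cdot \frac{1}{2960} - \frac{1}{74} = \frac{291}{592} - \frac{1}{74} = \frac{283}{592}$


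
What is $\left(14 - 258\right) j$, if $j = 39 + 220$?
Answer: $-63196$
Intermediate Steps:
$j = 259$
$\left(14 - 258\right) j = \left(14 - 258\right) 259 = \left(-244\right) 259 = -63196$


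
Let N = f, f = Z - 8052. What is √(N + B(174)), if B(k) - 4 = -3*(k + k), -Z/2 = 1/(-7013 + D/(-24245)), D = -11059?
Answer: I*√7300497747303928357/28336521 ≈ 95.352*I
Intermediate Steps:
Z = 24245/85009563 (Z = -2/(-7013 - 11059/(-24245)) = -2/(-7013 - 11059*(-1/24245)) = -2/(-7013 + 11059/24245) = -2/(-170019126/24245) = -2*(-24245/170019126) = 24245/85009563 ≈ 0.00028520)
f = -684496977031/85009563 (f = 24245/85009563 - 8052 = -684496977031/85009563 ≈ -8052.0)
N = -684496977031/85009563 ≈ -8052.0
B(k) = 4 - 6*k (B(k) = 4 - 3*(k + k) = 4 - 6*k)
√(N + B(174)) = √(-684496977031/85009563 + (4 - 6*174)) = √(-684496977031/85009563 + (4 - 1044)) = √(-684496977031/85009563 - 1040) = √(-772906922551/85009563) = I*√7300497747303928357/28336521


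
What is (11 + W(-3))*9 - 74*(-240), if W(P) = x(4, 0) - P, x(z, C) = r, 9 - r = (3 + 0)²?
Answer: 17886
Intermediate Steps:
r = 0 (r = 9 - (3 + 0)² = 9 - 1*3² = 9 - 1*9 = 9 - 9 = 0)
x(z, C) = 0
W(P) = -P (W(P) = 0 - P = -P)
(11 + W(-3))*9 - 74*(-240) = (11 - 1*(-3))*9 - 74*(-240) = (11 + 3)*9 + 17760 = 14*9 + 17760 = 126 + 17760 = 17886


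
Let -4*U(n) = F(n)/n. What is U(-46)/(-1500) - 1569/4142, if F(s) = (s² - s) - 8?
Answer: -36830489/95266000 ≈ -0.38661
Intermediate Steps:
F(s) = -8 + s² - s
U(n) = -(-8 + n² - n)/(4*n)
U(-46)/(-1500) - 1569/4142 = ((¼)*(8 - 46 - 1*(-46)²)/(-46))/(-1500) - 1569/4142 = ((¼)*(-1/46)*(8 - 46 - 1*2116))*(-1/1500) - 1569*1/4142 = ((¼)*(-1/46)*(8 - 46 - 2116))*(-1/1500) - 1569/4142 = ((¼)*(-1/46)*(-2154))*(-1/1500) - 1569/4142 = (1077/92)*(-1/1500) - 1569/4142 = -359/46000 - 1569/4142 = -36830489/95266000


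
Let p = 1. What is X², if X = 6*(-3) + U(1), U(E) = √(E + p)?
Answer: (18 - √2)² ≈ 275.09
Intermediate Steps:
U(E) = √(1 + E) (U(E) = √(E + 1) = √(1 + E))
X = -18 + √2 (X = 6*(-3) + √(1 + 1) = -18 + √2 ≈ -16.586)
X² = (-18 + √2)²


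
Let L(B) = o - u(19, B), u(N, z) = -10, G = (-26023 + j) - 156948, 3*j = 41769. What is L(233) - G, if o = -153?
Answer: 168905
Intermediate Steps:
j = 13923 (j = (⅓)*41769 = 13923)
G = -169048 (G = (-26023 + 13923) - 156948 = -12100 - 156948 = -169048)
L(B) = -143 (L(B) = -153 - 1*(-10) = -153 + 10 = -143)
L(233) - G = -143 - 1*(-169048) = -143 + 169048 = 168905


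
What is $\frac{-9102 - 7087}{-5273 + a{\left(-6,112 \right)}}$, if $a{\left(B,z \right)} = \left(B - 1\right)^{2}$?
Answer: $\frac{16189}{5224} \approx 3.099$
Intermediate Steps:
$a{\left(B,z \right)} = \left(-1 + B\right)^{2}$
$\frac{-9102 - 7087}{-5273 + a{\left(-6,112 \right)}} = \frac{-9102 - 7087}{-5273 + \left(-1 - 6\right)^{2}} = - \frac{16189}{-5273 + \left(-7\right)^{2}} = - \frac{16189}{-5273 + 49} = - \frac{16189}{-5224} = \left(-16189\right) \left(- \frac{1}{5224}\right) = \frac{16189}{5224}$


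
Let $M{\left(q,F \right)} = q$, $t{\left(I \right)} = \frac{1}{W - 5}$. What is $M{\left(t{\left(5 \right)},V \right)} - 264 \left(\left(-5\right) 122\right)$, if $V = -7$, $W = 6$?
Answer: $161041$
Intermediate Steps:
$t{\left(I \right)} = 1$ ($t{\left(I \right)} = \frac{1}{6 - 5} = 1^{-1} = 1$)
$M{\left(t{\left(5 \right)},V \right)} - 264 \left(\left(-5\right) 122\right) = 1 - 264 \left(\left(-5\right) 122\right) = 1 - -161040 = 1 + 161040 = 161041$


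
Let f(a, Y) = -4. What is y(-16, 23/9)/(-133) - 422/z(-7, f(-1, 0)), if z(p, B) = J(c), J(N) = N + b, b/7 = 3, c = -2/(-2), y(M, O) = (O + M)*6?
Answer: -81527/4389 ≈ -18.575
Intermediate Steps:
y(M, O) = 6*M + 6*O (y(M, O) = (M + O)*6 = 6*M + 6*O)
c = 1 (c = -2*(-½) = 1)
b = 21 (b = 7*3 = 21)
J(N) = 21 + N (J(N) = N + 21 = 21 + N)
z(p, B) = 22 (z(p, B) = 21 + 1 = 22)
y(-16, 23/9)/(-133) - 422/z(-7, f(-1, 0)) = (6*(-16) + 6*(23/9))/(-133) - 422/22 = (-96 + 6*(23*(⅑)))*(-1/133) - 422*1/22 = (-96 + 6*(23/9))*(-1/133) - 211/11 = (-96 + 46/3)*(-1/133) - 211/11 = -242/3*(-1/133) - 211/11 = 242/399 - 211/11 = -81527/4389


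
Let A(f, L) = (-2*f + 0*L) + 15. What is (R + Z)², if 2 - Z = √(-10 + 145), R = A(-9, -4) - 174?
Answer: 19456 + 834*√15 ≈ 22686.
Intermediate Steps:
A(f, L) = 15 - 2*f (A(f, L) = (-2*f + 0) + 15 = -2*f + 15 = 15 - 2*f)
R = -141 (R = (15 - 2*(-9)) - 174 = (15 + 18) - 174 = 33 - 174 = -141)
Z = 2 - 3*√15 (Z = 2 - √(-10 + 145) = 2 - √135 = 2 - 3*√15 ≈ -9.6190)
(R + Z)² = (-141 + (2 - 3*√15))² = (-139 - 3*√15)²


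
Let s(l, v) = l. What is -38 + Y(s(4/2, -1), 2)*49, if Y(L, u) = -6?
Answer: -332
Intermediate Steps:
-38 + Y(s(4/2, -1), 2)*49 = -38 - 6*49 = -38 - 294 = -332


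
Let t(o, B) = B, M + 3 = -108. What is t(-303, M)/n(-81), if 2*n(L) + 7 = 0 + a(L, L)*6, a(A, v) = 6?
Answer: -222/29 ≈ -7.6552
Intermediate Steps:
M = -111 (M = -3 - 108 = -111)
n(L) = 29/2 (n(L) = -7/2 + (0 + 6*6)/2 = -7/2 + (0 + 36)/2 = -7/2 + (½)*36 = -7/2 + 18 = 29/2)
t(-303, M)/n(-81) = -111/29/2 = -111*2/29 = -222/29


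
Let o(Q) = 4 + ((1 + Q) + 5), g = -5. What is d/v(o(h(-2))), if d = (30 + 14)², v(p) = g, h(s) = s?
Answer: -1936/5 ≈ -387.20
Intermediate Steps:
o(Q) = 10 + Q (o(Q) = 4 + (6 + Q) = 10 + Q)
v(p) = -5
d = 1936 (d = 44² = 1936)
d/v(o(h(-2))) = 1936/(-5) = 1936*(-⅕) = -1936/5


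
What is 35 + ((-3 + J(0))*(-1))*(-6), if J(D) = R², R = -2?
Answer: 41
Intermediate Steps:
J(D) = 4 (J(D) = (-2)² = 4)
35 + ((-3 + J(0))*(-1))*(-6) = 35 + ((-3 + 4)*(-1))*(-6) = 35 + (1*(-1))*(-6) = 35 - 1*(-6) = 35 + 6 = 41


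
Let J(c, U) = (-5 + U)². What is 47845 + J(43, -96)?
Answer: 58046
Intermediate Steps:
47845 + J(43, -96) = 47845 + (-5 - 96)² = 47845 + (-101)² = 47845 + 10201 = 58046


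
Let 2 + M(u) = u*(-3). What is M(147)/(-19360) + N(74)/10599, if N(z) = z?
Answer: 6127997/205196640 ≈ 0.029864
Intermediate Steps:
M(u) = -2 - 3*u (M(u) = -2 + u*(-3) = -2 - 3*u)
M(147)/(-19360) + N(74)/10599 = (-2 - 3*147)/(-19360) + 74/10599 = (-2 - 441)*(-1/19360) + 74*(1/10599) = -443*(-1/19360) + 74/10599 = 443/19360 + 74/10599 = 6127997/205196640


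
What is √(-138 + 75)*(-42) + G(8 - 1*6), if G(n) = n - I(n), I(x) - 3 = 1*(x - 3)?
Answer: -126*I*√7 ≈ -333.36*I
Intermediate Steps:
I(x) = x (I(x) = 3 + 1*(x - 3) = 3 + 1*(-3 + x) = 3 + (-3 + x) = x)
G(n) = 0 (G(n) = n - n = 0)
√(-138 + 75)*(-42) + G(8 - 1*6) = √(-138 + 75)*(-42) + 0 = √(-63)*(-42) + 0 = (3*I*√7)*(-42) + 0 = -126*I*√7 + 0 = -126*I*√7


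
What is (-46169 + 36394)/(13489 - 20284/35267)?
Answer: -344734925/475696279 ≈ -0.72470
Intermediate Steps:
(-46169 + 36394)/(13489 - 20284/35267) = -9775/(13489 - 20284*1/35267) = -9775/(13489 - 20284/35267) = -9775/475696279/35267 = -9775*35267/475696279 = -344734925/475696279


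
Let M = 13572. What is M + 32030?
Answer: 45602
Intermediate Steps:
M + 32030 = 13572 + 32030 = 45602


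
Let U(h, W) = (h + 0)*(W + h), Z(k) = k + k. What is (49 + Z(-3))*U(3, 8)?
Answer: 1419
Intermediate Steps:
Z(k) = 2*k
U(h, W) = h*(W + h)
(49 + Z(-3))*U(3, 8) = (49 + 2*(-3))*(3*(8 + 3)) = (49 - 6)*(3*11) = 43*33 = 1419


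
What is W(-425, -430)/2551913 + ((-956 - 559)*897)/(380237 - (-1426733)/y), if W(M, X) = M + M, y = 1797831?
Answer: -178152628216589239/49842746555225624 ≈ -3.5743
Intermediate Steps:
W(M, X) = 2*M
W(-425, -430)/2551913 + ((-956 - 559)*897)/(380237 - (-1426733)/y) = (2*(-425))/2551913 + ((-956 - 559)*897)/(380237 - (-1426733)/1797831) = -850*1/2551913 + (-1515*897)/(380237 - (-1426733)/1797831) = -850/2551913 - 1358955/(380237 - 1*(-203819/256833)) = -850/2551913 - 1358955/(380237 + 203819/256833) = -850/2551913 - 1358955/97657613240/256833 = -850/2551913 - 1358955*256833/97657613240 = -850/2551913 - 69804897903/19531522648 = -178152628216589239/49842746555225624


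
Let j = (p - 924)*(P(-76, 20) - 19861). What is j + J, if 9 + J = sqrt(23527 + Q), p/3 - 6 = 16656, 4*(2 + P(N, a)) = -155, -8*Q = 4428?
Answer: -1952839335/2 + sqrt(91894)/2 ≈ -9.7642e+8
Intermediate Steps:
Q = -1107/2 (Q = -1/8*4428 = -1107/2 ≈ -553.50)
P(N, a) = -163/4 (P(N, a) = -2 + (1/4)*(-155) = -2 - 155/4 = -163/4)
p = 49986 (p = 18 + 3*16656 = 18 + 49968 = 49986)
j = -1952839317/2 (j = (49986 - 924)*(-163/4 - 19861) = 49062*(-79607/4) = -1952839317/2 ≈ -9.7642e+8)
J = -9 + sqrt(91894)/2 (J = -9 + sqrt(23527 - 1107/2) = -9 + sqrt(45947/2) = -9 + sqrt(91894)/2 ≈ 142.57)
j + J = -1952839317/2 + (-9 + sqrt(91894)/2) = -1952839335/2 + sqrt(91894)/2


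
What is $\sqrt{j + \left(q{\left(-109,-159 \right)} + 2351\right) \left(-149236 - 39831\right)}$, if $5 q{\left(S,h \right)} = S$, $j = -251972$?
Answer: $\frac{i \sqrt{11015670710}}{5} \approx 20991.0 i$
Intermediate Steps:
$q{\left(S,h \right)} = \frac{S}{5}$
$\sqrt{j + \left(q{\left(-109,-159 \right)} + 2351\right) \left(-149236 - 39831\right)} = \sqrt{-251972 + \left(\frac{1}{5} \left(-109\right) + 2351\right) \left(-149236 - 39831\right)} = \sqrt{-251972 + \left(- \frac{109}{5} + 2351\right) \left(-189067\right)} = \sqrt{-251972 + \frac{11646}{5} \left(-189067\right)} = \sqrt{-251972 - \frac{2201874282}{5}} = \sqrt{- \frac{2203134142}{5}} = \frac{i \sqrt{11015670710}}{5}$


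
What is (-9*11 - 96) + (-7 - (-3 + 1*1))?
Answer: -200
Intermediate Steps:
(-9*11 - 96) + (-7 - (-3 + 1*1)) = (-99 - 96) + (-7 - (-3 + 1)) = -195 + (-7 - 1*(-2)) = -195 + (-7 + 2) = -195 - 5 = -200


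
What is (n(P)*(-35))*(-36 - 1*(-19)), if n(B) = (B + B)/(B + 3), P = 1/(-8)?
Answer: -1190/23 ≈ -51.739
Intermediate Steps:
P = -1/8 (P = 1*(-1/8) = -1/8 ≈ -0.12500)
n(B) = 2*B/(3 + B) (n(B) = (2*B)/(3 + B) = 2*B/(3 + B))
(n(P)*(-35))*(-36 - 1*(-19)) = ((2*(-1/8)/(3 - 1/8))*(-35))*(-36 - 1*(-19)) = ((2*(-1/8)/(23/8))*(-35))*(-36 + 19) = ((2*(-1/8)*(8/23))*(-35))*(-17) = -2/23*(-35)*(-17) = (70/23)*(-17) = -1190/23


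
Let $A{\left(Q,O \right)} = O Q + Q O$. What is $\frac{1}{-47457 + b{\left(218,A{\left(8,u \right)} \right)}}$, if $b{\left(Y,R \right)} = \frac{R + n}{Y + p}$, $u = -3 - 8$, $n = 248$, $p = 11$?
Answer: $- \frac{229}{10867581} \approx -2.1072 \cdot 10^{-5}$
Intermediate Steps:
$u = -11$ ($u = -3 - 8 = -11$)
$A{\left(Q,O \right)} = 2 O Q$ ($A{\left(Q,O \right)} = O Q + O Q = 2 O Q$)
$b{\left(Y,R \right)} = \frac{248 + R}{11 + Y}$ ($b{\left(Y,R \right)} = \frac{R + 248}{Y + 11} = \frac{248 + R}{11 + Y}$)
$\frac{1}{-47457 + b{\left(218,A{\left(8,u \right)} \right)}} = \frac{1}{-47457 + \frac{248 + 2 \left(-11\right) 8}{11 + 218}} = \frac{1}{-47457 + \frac{248 - 176}{229}} = \frac{1}{-47457 + \frac{1}{229} \cdot 72} = \frac{1}{-47457 + \frac{72}{229}} = \frac{1}{- \frac{10867581}{229}} = - \frac{229}{10867581}$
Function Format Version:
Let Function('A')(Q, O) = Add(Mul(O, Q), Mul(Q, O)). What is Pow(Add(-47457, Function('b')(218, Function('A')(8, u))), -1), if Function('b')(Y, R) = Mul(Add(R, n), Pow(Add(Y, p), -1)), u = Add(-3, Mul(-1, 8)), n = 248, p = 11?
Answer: Rational(-229, 10867581) ≈ -2.1072e-5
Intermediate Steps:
u = -11 (u = Add(-3, -8) = -11)
Function('A')(Q, O) = Mul(2, O, Q) (Function('A')(Q, O) = Add(Mul(O, Q), Mul(O, Q)) = Mul(2, O, Q))
Function('b')(Y, R) = Mul(Pow(Add(11, Y), -1), Add(248, R)) (Function('b')(Y, R) = Mul(Add(R, 248), Pow(Add(Y, 11), -1)) = Mul(Add(248, R), Pow(Add(11, Y), -1)) = Mul(Pow(Add(11, Y), -1), Add(248, R)))
Pow(Add(-47457, Function('b')(218, Function('A')(8, u))), -1) = Pow(Add(-47457, Mul(Pow(Add(11, 218), -1), Add(248, Mul(2, -11, 8)))), -1) = Pow(Add(-47457, Mul(Pow(229, -1), Add(248, -176))), -1) = Pow(Add(-47457, Mul(Rational(1, 229), 72)), -1) = Pow(Add(-47457, Rational(72, 229)), -1) = Pow(Rational(-10867581, 229), -1) = Rational(-229, 10867581)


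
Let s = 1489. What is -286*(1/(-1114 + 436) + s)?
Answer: -144364363/339 ≈ -4.2585e+5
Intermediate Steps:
-286*(1/(-1114 + 436) + s) = -286*(1/(-1114 + 436) + 1489) = -286*(1/(-678) + 1489) = -286*(-1/678 + 1489) = -286*1009541/678 = -144364363/339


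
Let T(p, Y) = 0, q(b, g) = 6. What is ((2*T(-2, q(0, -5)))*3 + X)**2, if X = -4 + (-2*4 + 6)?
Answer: 36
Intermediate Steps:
X = -6 (X = -4 + (-8 + 6) = -4 - 2 = -6)
((2*T(-2, q(0, -5)))*3 + X)**2 = ((2*0)*3 - 6)**2 = (0*3 - 6)**2 = (0 - 6)**2 = (-6)**2 = 36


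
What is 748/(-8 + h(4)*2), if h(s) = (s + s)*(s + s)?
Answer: 187/30 ≈ 6.2333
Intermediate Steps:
h(s) = 4*s² (h(s) = (2*s)*(2*s) = 4*s²)
748/(-8 + h(4)*2) = 748/(-8 + (4*4²)*2) = 748/(-8 + (4*16)*2) = 748/(-8 + 64*2) = 748/(-8 + 128) = 748/120 = 748*(1/120) = 187/30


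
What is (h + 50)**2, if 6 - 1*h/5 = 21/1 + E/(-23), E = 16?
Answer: 245025/529 ≈ 463.19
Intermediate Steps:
h = -1645/23 (h = 30 - 5*(21/1 + 16/(-23)) = 30 - 5*(21*1 + 16*(-1/23)) = 30 - 5*(21 - 16/23) = 30 - 5*467/23 = 30 - 2335/23 = -1645/23 ≈ -71.522)
(h + 50)**2 = (-1645/23 + 50)**2 = (-495/23)**2 = 245025/529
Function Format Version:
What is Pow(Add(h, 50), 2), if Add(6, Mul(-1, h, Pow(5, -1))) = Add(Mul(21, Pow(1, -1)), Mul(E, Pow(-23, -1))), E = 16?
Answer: Rational(245025, 529) ≈ 463.19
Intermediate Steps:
h = Rational(-1645, 23) (h = Add(30, Mul(-5, Add(Mul(21, Pow(1, -1)), Mul(16, Pow(-23, -1))))) = Add(30, Mul(-5, Add(Mul(21, 1), Mul(16, Rational(-1, 23))))) = Add(30, Mul(-5, Add(21, Rational(-16, 23)))) = Add(30, Mul(-5, Rational(467, 23))) = Add(30, Rational(-2335, 23)) = Rational(-1645, 23) ≈ -71.522)
Pow(Add(h, 50), 2) = Pow(Add(Rational(-1645, 23), 50), 2) = Pow(Rational(-495, 23), 2) = Rational(245025, 529)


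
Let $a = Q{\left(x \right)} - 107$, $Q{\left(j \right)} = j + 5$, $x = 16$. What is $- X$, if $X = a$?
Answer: $86$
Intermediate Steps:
$Q{\left(j \right)} = 5 + j$
$a = -86$ ($a = \left(5 + 16\right) - 107 = 21 - 107 = -86$)
$X = -86$
$- X = \left(-1\right) \left(-86\right) = 86$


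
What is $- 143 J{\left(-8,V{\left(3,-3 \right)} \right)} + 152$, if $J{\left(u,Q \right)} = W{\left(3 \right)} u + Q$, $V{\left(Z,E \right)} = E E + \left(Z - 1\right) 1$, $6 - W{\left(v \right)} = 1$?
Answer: $4299$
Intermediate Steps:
$W{\left(v \right)} = 5$ ($W{\left(v \right)} = 6 - 1 = 5$)
$V{\left(Z,E \right)} = -1 + Z + E^{2}$ ($V{\left(Z,E \right)} = E^{2} + \left(-1 + Z\right) 1 = E^{2} + \left(-1 + Z\right) = -1 + Z + E^{2}$)
$J{\left(u,Q \right)} = Q + 5 u$ ($J{\left(u,Q \right)} = 5 u + Q = Q + 5 u$)
$- 143 J{\left(-8,V{\left(3,-3 \right)} \right)} + 152 = - 143 \left(\left(-1 + 3 + \left(-3\right)^{2}\right) + 5 \left(-8\right)\right) + 152 = - 143 \left(\left(-1 + 3 + 9\right) - 40\right) + 152 = - 143 \left(11 - 40\right) + 152 = \left(-143\right) \left(-29\right) + 152 = 4147 + 152 = 4299$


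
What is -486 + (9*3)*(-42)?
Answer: -1620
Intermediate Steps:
-486 + (9*3)*(-42) = -486 + 27*(-42) = -486 - 1134 = -1620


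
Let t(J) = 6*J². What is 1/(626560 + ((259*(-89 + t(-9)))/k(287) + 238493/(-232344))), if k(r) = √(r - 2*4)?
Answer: 1048543788367543608/656911103437784267546263 - 1850256505210176*√31/656911103437784267546263 ≈ 1.5805e-6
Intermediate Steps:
k(r) = √(-8 + r) (k(r) = √(r - 8) = √(-8 + r))
1/(626560 + ((259*(-89 + t(-9)))/k(287) + 238493/(-232344))) = 1/(626560 + ((259*(-89 + 6*(-9)²))/(√(-8 + 287)) + 238493/(-232344))) = 1/(626560 + ((259*(-89 + 6*81))/(√279) + 238493*(-1/232344))) = 1/(626560 + ((259*(-89 + 486))/((3*√31)) - 238493/232344)) = 1/(626560 + ((259*397)*(√31/93) - 238493/232344)) = 1/(626560 + (102823*(√31/93) - 238493/232344)) = 1/(626560 + (102823*√31/93 - 238493/232344)) = 1/(626560 + (-238493/232344 + 102823*√31/93)) = 1/(145577218147/232344 + 102823*√31/93)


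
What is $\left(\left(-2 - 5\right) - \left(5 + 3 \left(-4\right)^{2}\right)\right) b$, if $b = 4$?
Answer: $-240$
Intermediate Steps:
$\left(\left(-2 - 5\right) - \left(5 + 3 \left(-4\right)^{2}\right)\right) b = \left(\left(-2 - 5\right) - \left(5 + 3 \left(-4\right)^{2}\right)\right) 4 = \left(-7 - 53\right) 4 = \left(-60\right) 4 = -240$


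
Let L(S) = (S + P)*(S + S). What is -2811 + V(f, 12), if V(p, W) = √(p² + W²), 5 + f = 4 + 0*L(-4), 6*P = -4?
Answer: -2811 + √145 ≈ -2799.0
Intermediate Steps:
P = -⅔ (P = (⅙)*(-4) = -⅔ ≈ -0.66667)
L(S) = 2*S*(-⅔ + S) (L(S) = (S - ⅔)*(S + S) = (-⅔ + S)*(2*S) = 2*S*(-⅔ + S))
f = -1 (f = -5 + (4 + 0*((⅔)*(-4)*(-2 + 3*(-4)))) = -5 + (4 + 0*((⅔)*(-4)*(-2 - 12))) = -5 + (4 + 0*((⅔)*(-4)*(-14))) = -5 + (4 + 0*(112/3)) = -5 + (4 + 0) = -5 + 4 = -1)
V(p, W) = √(W² + p²)
-2811 + V(f, 12) = -2811 + √(12² + (-1)²) = -2811 + √(144 + 1) = -2811 + √145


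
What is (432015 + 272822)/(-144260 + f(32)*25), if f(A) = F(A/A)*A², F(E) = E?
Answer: -41461/6980 ≈ -5.9400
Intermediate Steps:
f(A) = A² (f(A) = (A/A)*A² = 1*A² = A²)
(432015 + 272822)/(-144260 + f(32)*25) = (432015 + 272822)/(-144260 + 32²*25) = 704837/(-144260 + 1024*25) = 704837/(-144260 + 25600) = 704837/(-118660) = 704837*(-1/118660) = -41461/6980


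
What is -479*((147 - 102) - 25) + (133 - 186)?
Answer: -9633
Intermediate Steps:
-479*((147 - 102) - 25) + (133 - 186) = -479*(45 - 25) - 53 = -479*20 - 53 = -9580 - 53 = -9633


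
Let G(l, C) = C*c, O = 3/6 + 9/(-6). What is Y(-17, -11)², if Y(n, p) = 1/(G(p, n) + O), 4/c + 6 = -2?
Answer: 4/225 ≈ 0.017778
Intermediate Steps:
c = -½ (c = 4/(-6 - 2) = 4/(-8) = 4*(-⅛) = -½ ≈ -0.50000)
O = -1 (O = 3*(⅙) + 9*(-⅙) = ½ - 3/2 = -1)
G(l, C) = -C/2 (G(l, C) = C*(-½) = -C/2)
Y(n, p) = 1/(-1 - n/2) (Y(n, p) = 1/(-n/2 - 1) = 1/(-1 - n/2))
Y(-17, -11)² = (2/(-2 - 1*(-17)))² = (2/(-2 + 17))² = (2/15)² = 4/225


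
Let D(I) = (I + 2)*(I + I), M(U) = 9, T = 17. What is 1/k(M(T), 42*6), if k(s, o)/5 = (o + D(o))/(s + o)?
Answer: 29/71260 ≈ 0.00040696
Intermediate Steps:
D(I) = 2*I*(2 + I) (D(I) = (2 + I)*(2*I) = 2*I*(2 + I))
k(s, o) = 5*(o + 2*o*(2 + o))/(o + s) (k(s, o) = 5*((o + 2*o*(2 + o))/(s + o)) = 5*((o + 2*o*(2 + o))/(o + s)) = 5*(o + 2*o*(2 + o))/(o + s))
1/k(M(T), 42*6) = 1/(5*(42*6)*(5 + 2*(42*6))/(42*6 + 9)) = 1/(5*252*(5 + 2*252)/(252 + 9)) = 1/(5*252*(5 + 504)/261) = 1/(5*252*(1/261)*509) = 1/(71260/29) = 29/71260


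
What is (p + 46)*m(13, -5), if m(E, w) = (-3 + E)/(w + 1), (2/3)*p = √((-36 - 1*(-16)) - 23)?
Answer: -115 - 15*I*√43/4 ≈ -115.0 - 24.59*I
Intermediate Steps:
p = 3*I*√43/2 (p = 3*√((-36 - 1*(-16)) - 23)/2 = 3*√((-36 + 16) - 23)/2 = 3*√(-20 - 23)/2 = 3*√(-43)/2 = 3*(I*√43)/2 = 3*I*√43/2 ≈ 9.8362*I)
m(E, w) = (-3 + E)/(1 + w)
(p + 46)*m(13, -5) = (3*I*√43/2 + 46)*((-3 + 13)/(1 - 5)) = (46 + 3*I*√43/2)*(10/(-4)) = (46 + 3*I*√43/2)*(-¼*10) = (46 + 3*I*√43/2)*(-5/2) = -115 - 15*I*√43/4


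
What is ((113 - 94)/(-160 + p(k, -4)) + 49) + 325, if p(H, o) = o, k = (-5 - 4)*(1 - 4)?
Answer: 61317/164 ≈ 373.88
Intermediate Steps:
k = 27 (k = -9*(-3) = 27)
((113 - 94)/(-160 + p(k, -4)) + 49) + 325 = ((113 - 94)/(-160 - 4) + 49) + 325 = (19/(-164) + 49) + 325 = (19*(-1/164) + 49) + 325 = (-19/164 + 49) + 325 = 8017/164 + 325 = 61317/164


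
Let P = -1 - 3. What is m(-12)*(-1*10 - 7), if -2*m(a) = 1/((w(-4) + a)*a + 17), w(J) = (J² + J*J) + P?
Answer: -17/350 ≈ -0.048571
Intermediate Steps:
P = -4
w(J) = -4 + 2*J² (w(J) = (J² + J*J) - 4 = (J² + J²) - 4 = 2*J² - 4 = -4 + 2*J²)
m(a) = -1/(2*(17 + a*(28 + a))) (m(a) = -1/(2*(((-4 + 2*(-4)²) + a)*a + 17)) = -1/(2*(((-4 + 2*16) + a)*a + 17)) = -1/(2*(((-4 + 32) + a)*a + 17)) = -1/(2*((28 + a)*a + 17)) = -1/(2*(a*(28 + a) + 17)) = -1/(2*(17 + a*(28 + a))))
m(-12)*(-1*10 - 7) = (-1/(34 + 2*(-12)² + 56*(-12)))*(-1*10 - 7) = (-1/(34 + 2*144 - 672))*(-10 - 7) = -1/(34 + 288 - 672)*(-17) = -1/(-350)*(-17) = -1*(-1/350)*(-17) = (1/350)*(-17) = -17/350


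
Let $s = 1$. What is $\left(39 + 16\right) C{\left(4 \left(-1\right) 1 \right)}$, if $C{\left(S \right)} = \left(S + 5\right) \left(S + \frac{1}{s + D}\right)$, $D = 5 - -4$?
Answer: $- \frac{429}{2} \approx -214.5$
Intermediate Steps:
$D = 9$ ($D = 5 + 4 = 9$)
$C{\left(S \right)} = \left(5 + S\right) \left(\frac{1}{10} + S\right)$ ($C{\left(S \right)} = \left(S + 5\right) \left(S + \frac{1}{1 + 9}\right) = \left(5 + S\right) \left(S + \frac{1}{10}\right) = \left(5 + S\right) \left(\frac{1}{10} + S\right)$)
$\left(39 + 16\right) C{\left(4 \left(-1\right) 1 \right)} = \left(39 + 16\right) \left(\frac{1}{2} + \left(4 \left(-1\right) 1\right)^{2} + \frac{51 \cdot 4 \left(-1\right) 1}{10}\right) = 55 \left(\frac{1}{2} + \left(\left(-4\right) 1\right)^{2} + \frac{51 \left(\left(-4\right) 1\right)}{10}\right) = 55 \left(\frac{1}{2} + \left(-4\right)^{2} + \frac{51}{10} \left(-4\right)\right) = 55 \left(\frac{1}{2} + 16 - \frac{102}{5}\right) = 55 \left(- \frac{39}{10}\right) = - \frac{429}{2}$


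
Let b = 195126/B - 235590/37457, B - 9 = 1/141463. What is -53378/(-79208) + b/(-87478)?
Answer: 8800472337119524051/20652213950296902064 ≈ 0.42613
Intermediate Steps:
B = 1273168/141463 (B = 9 + 1/141463 = 1273168/141463 ≈ 9.0000)
b = 516814860412173/23844526888 (b = 195126/(1273168/141463) - 235590/37457 = 195126*(141463/1273168) - 235590*1/37457 = 13801554669/636584 - 235590/37457 = 516814860412173/23844526888 ≈ 21674.)
-53378/(-79208) + b/(-87478) = -53378/(-79208) + (516814860412173/23844526888)/(-87478) = -53378*(-1/79208) + (516814860412173/23844526888)*(-1/87478) = 26689/39604 - 516814860412173/2085871523108464 = 8800472337119524051/20652213950296902064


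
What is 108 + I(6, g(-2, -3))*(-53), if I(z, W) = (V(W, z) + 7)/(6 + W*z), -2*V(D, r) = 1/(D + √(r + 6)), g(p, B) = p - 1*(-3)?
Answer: 20297/264 + 53*√3/132 ≈ 77.578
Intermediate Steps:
g(p, B) = 3 + p (g(p, B) = p + 3 = 3 + p)
V(D, r) = -1/(2*(D + √(6 + r))) (V(D, r) = -1/(2*(D + √(r + 6))) = -1/(2*(D + √(6 + r))))
I(z, W) = (7 - 1/(2*W + 2*√(6 + z)))/(6 + W*z) (I(z, W) = (-1/(2*W + 2*√(6 + z)) + 7)/(6 + W*z) = (7 - 1/(2*W + 2*√(6 + z)))/(6 + W*z))
108 + I(6, g(-2, -3))*(-53) = 108 + ((-1 + 14*(3 - 2) + 14*√(6 + 6))/(2*(6 + (3 - 2)*6)*((3 - 2) + √(6 + 6))))*(-53) = 108 + ((-1 + 14*1 + 14*√12)/(2*(6 + 1*6)*(1 + √12)))*(-53) = 108 + ((-1 + 14 + 14*(2*√3))/(2*(6 + 6)*(1 + 2*√3)))*(-53) = 108 + ((½)*(-1 + 14 + 28*√3)/(12*(1 + 2*√3)))*(-53) = 108 + ((½)*(1/12)*(13 + 28*√3)/(1 + 2*√3))*(-53) = 108 + ((13 + 28*√3)/(24*(1 + 2*√3)))*(-53) = 108 - 53*(13 + 28*√3)/(24*(1 + 2*√3))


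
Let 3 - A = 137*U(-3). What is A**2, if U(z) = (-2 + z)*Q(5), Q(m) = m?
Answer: 11751184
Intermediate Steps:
U(z) = -10 + 5*z (U(z) = (-2 + z)*5 = -10 + 5*z)
A = 3428 (A = 3 - 137*(-10 + 5*(-3)) = 3 - 137*(-10 - 15) = 3 - 137*(-25) = 3 - 1*(-3425) = 3 + 3425 = 3428)
A**2 = 3428**2 = 11751184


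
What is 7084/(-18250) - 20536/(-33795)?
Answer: 13537822/61675875 ≈ 0.21950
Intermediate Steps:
7084/(-18250) - 20536/(-33795) = 7084*(-1/18250) - 20536*(-1/33795) = -3542/9125 + 20536/33795 = 13537822/61675875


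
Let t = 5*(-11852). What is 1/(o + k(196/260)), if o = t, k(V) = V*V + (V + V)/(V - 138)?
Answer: -37691225/2233560988229 ≈ -1.6875e-5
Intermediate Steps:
k(V) = V² + 2*V/(-138 + V) (k(V) = V² + (2*V)/(-138 + V) = V² + 2*V/(-138 + V))
t = -59260
o = -59260
1/(o + k(196/260)) = 1/(-59260 + (196/260)*(2 + (196/260)² - 27048/260)/(-138 + 196/260)) = 1/(-59260 + (196*(1/260))*(2 + (196*(1/260))² - 27048/260)/(-138 + 196*(1/260))) = 1/(-59260 + 49*(2 + (49/65)² - 138*49/65)/(65*(-138 + 49/65))) = 1/(-59260 + 49*(2 + 2401/4225 - 6762/65)/(65*(-8921/65))) = 1/(-59260 + (49/65)*(-65/8921)*(-428679/4225)) = 1/(-59260 + 21005271/37691225) = 1/(-2233560988229/37691225) = -37691225/2233560988229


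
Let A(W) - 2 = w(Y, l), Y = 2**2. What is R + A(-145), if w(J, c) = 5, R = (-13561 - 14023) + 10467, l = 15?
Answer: -17110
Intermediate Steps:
Y = 4
R = -17117 (R = -27584 + 10467 = -17117)
A(W) = 7 (A(W) = 2 + 5 = 7)
R + A(-145) = -17117 + 7 = -17110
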